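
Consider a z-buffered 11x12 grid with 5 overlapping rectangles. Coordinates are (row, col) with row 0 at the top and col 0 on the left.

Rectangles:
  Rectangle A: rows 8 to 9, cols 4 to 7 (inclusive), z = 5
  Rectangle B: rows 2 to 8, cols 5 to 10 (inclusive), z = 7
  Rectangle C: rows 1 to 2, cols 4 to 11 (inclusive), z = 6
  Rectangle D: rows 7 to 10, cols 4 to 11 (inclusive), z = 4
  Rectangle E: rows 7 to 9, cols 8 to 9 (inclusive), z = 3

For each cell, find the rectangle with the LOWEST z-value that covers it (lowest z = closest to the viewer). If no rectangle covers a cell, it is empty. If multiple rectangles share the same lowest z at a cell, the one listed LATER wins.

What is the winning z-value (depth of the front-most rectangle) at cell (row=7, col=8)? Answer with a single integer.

Answer: 3

Derivation:
Check cell (7,8):
  A: rows 8-9 cols 4-7 -> outside (row miss)
  B: rows 2-8 cols 5-10 z=7 -> covers; best now B (z=7)
  C: rows 1-2 cols 4-11 -> outside (row miss)
  D: rows 7-10 cols 4-11 z=4 -> covers; best now D (z=4)
  E: rows 7-9 cols 8-9 z=3 -> covers; best now E (z=3)
Winner: E at z=3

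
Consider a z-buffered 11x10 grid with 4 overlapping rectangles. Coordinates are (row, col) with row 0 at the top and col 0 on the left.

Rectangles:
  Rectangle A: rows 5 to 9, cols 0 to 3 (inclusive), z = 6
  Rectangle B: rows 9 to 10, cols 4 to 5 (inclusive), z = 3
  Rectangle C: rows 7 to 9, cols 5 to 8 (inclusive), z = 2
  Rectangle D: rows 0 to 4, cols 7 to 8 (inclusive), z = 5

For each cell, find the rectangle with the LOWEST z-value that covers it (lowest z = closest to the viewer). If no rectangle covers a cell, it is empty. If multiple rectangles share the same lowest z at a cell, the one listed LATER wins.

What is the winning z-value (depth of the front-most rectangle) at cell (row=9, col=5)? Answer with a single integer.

Check cell (9,5):
  A: rows 5-9 cols 0-3 -> outside (col miss)
  B: rows 9-10 cols 4-5 z=3 -> covers; best now B (z=3)
  C: rows 7-9 cols 5-8 z=2 -> covers; best now C (z=2)
  D: rows 0-4 cols 7-8 -> outside (row miss)
Winner: C at z=2

Answer: 2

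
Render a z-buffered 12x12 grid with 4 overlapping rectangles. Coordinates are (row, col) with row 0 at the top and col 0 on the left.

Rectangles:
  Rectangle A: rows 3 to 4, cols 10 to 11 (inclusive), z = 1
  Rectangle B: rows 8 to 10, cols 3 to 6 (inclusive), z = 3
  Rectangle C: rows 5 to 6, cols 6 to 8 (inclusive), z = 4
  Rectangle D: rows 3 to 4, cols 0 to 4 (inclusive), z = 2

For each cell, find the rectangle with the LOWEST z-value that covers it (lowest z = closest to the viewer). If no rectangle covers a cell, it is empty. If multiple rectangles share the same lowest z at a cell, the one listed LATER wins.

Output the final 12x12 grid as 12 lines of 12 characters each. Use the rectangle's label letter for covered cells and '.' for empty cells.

............
............
............
DDDDD.....AA
DDDDD.....AA
......CCC...
......CCC...
............
...BBBB.....
...BBBB.....
...BBBB.....
............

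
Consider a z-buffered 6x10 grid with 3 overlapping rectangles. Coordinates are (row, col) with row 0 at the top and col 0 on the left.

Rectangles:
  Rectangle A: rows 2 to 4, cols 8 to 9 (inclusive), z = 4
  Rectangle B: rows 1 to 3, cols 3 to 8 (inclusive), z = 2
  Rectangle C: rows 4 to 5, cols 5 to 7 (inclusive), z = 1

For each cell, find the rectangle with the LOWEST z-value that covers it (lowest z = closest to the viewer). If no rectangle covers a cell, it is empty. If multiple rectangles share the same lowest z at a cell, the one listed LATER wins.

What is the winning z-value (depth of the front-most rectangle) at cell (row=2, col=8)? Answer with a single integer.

Answer: 2

Derivation:
Check cell (2,8):
  A: rows 2-4 cols 8-9 z=4 -> covers; best now A (z=4)
  B: rows 1-3 cols 3-8 z=2 -> covers; best now B (z=2)
  C: rows 4-5 cols 5-7 -> outside (row miss)
Winner: B at z=2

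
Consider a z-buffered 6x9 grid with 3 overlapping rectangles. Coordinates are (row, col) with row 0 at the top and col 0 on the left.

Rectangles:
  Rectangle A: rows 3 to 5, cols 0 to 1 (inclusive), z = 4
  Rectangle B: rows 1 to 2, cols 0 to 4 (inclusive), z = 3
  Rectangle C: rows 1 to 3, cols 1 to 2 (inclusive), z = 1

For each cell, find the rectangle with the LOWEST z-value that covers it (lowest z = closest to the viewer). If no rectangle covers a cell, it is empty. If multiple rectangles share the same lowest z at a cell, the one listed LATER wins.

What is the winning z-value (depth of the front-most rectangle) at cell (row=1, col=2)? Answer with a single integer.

Answer: 1

Derivation:
Check cell (1,2):
  A: rows 3-5 cols 0-1 -> outside (row miss)
  B: rows 1-2 cols 0-4 z=3 -> covers; best now B (z=3)
  C: rows 1-3 cols 1-2 z=1 -> covers; best now C (z=1)
Winner: C at z=1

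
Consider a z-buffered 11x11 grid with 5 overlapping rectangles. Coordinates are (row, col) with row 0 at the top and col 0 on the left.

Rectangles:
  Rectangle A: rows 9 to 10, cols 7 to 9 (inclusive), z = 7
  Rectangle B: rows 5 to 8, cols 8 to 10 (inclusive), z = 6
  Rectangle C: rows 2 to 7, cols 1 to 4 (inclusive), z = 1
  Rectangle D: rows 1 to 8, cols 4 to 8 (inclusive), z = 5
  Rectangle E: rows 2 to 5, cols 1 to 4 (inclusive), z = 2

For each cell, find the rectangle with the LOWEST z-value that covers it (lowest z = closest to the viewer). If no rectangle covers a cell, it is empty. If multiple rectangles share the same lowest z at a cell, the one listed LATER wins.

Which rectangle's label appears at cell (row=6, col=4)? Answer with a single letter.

Answer: C

Derivation:
Check cell (6,4):
  A: rows 9-10 cols 7-9 -> outside (row miss)
  B: rows 5-8 cols 8-10 -> outside (col miss)
  C: rows 2-7 cols 1-4 z=1 -> covers; best now C (z=1)
  D: rows 1-8 cols 4-8 z=5 -> covers; best now C (z=1)
  E: rows 2-5 cols 1-4 -> outside (row miss)
Winner: C at z=1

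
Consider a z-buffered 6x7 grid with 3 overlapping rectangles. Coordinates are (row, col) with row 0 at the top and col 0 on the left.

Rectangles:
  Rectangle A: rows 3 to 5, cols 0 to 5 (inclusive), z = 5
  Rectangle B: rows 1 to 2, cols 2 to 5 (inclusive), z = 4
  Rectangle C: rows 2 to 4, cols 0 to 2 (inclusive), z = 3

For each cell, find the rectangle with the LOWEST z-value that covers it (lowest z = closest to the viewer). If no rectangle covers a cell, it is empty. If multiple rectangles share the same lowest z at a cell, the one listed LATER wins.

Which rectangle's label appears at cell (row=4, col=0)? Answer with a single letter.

Check cell (4,0):
  A: rows 3-5 cols 0-5 z=5 -> covers; best now A (z=5)
  B: rows 1-2 cols 2-5 -> outside (row miss)
  C: rows 2-4 cols 0-2 z=3 -> covers; best now C (z=3)
Winner: C at z=3

Answer: C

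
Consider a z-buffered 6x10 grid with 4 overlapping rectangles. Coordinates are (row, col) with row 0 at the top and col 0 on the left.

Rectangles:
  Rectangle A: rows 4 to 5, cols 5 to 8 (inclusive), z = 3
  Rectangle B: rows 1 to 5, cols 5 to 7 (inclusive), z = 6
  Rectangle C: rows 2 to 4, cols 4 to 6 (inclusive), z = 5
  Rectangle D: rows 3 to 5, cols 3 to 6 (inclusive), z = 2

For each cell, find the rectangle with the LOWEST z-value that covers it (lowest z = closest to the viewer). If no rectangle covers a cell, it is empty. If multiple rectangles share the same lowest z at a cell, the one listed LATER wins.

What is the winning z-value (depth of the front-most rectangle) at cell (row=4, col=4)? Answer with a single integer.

Check cell (4,4):
  A: rows 4-5 cols 5-8 -> outside (col miss)
  B: rows 1-5 cols 5-7 -> outside (col miss)
  C: rows 2-4 cols 4-6 z=5 -> covers; best now C (z=5)
  D: rows 3-5 cols 3-6 z=2 -> covers; best now D (z=2)
Winner: D at z=2

Answer: 2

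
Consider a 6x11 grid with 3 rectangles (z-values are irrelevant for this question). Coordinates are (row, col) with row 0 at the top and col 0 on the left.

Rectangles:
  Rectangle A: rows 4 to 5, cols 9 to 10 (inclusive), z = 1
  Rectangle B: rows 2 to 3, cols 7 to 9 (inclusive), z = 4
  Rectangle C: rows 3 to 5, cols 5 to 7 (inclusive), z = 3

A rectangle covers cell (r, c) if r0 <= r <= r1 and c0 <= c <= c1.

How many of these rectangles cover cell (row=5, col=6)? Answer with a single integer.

Check cell (5,6):
  A: rows 4-5 cols 9-10 -> outside (col miss)
  B: rows 2-3 cols 7-9 -> outside (row miss)
  C: rows 3-5 cols 5-7 -> covers
Count covering = 1

Answer: 1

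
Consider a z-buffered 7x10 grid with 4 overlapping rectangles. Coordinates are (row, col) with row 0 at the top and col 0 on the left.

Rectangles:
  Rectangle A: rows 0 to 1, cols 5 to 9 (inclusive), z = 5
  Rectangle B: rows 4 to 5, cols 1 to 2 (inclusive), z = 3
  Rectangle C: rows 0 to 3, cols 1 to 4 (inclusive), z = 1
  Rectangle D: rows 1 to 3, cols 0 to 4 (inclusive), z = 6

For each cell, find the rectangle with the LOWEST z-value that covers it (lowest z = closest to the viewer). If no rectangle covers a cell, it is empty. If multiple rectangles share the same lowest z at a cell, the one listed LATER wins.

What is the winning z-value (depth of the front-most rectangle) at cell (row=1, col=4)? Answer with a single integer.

Answer: 1

Derivation:
Check cell (1,4):
  A: rows 0-1 cols 5-9 -> outside (col miss)
  B: rows 4-5 cols 1-2 -> outside (row miss)
  C: rows 0-3 cols 1-4 z=1 -> covers; best now C (z=1)
  D: rows 1-3 cols 0-4 z=6 -> covers; best now C (z=1)
Winner: C at z=1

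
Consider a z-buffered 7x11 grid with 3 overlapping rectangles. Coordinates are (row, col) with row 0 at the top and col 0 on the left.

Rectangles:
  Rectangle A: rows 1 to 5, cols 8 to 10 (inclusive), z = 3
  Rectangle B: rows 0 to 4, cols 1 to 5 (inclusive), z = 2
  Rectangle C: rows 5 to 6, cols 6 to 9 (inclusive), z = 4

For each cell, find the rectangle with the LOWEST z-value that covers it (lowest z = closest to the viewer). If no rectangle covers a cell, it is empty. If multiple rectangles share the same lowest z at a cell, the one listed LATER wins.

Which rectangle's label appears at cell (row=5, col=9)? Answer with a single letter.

Check cell (5,9):
  A: rows 1-5 cols 8-10 z=3 -> covers; best now A (z=3)
  B: rows 0-4 cols 1-5 -> outside (row miss)
  C: rows 5-6 cols 6-9 z=4 -> covers; best now A (z=3)
Winner: A at z=3

Answer: A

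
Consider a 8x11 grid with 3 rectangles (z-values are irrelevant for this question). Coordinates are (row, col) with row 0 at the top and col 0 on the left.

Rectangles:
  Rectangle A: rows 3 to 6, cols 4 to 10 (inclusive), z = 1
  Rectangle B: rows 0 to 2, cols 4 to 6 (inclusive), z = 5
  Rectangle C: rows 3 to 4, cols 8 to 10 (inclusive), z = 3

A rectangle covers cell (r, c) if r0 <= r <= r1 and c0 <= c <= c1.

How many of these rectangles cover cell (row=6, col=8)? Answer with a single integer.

Answer: 1

Derivation:
Check cell (6,8):
  A: rows 3-6 cols 4-10 -> covers
  B: rows 0-2 cols 4-6 -> outside (row miss)
  C: rows 3-4 cols 8-10 -> outside (row miss)
Count covering = 1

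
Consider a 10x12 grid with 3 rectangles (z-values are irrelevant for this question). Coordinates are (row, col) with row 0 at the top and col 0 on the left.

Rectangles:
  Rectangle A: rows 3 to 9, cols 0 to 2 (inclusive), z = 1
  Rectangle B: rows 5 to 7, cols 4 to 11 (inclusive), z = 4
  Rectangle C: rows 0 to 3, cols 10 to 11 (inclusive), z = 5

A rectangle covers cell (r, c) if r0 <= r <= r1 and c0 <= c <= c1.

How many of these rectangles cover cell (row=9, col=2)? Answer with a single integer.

Answer: 1

Derivation:
Check cell (9,2):
  A: rows 3-9 cols 0-2 -> covers
  B: rows 5-7 cols 4-11 -> outside (row miss)
  C: rows 0-3 cols 10-11 -> outside (row miss)
Count covering = 1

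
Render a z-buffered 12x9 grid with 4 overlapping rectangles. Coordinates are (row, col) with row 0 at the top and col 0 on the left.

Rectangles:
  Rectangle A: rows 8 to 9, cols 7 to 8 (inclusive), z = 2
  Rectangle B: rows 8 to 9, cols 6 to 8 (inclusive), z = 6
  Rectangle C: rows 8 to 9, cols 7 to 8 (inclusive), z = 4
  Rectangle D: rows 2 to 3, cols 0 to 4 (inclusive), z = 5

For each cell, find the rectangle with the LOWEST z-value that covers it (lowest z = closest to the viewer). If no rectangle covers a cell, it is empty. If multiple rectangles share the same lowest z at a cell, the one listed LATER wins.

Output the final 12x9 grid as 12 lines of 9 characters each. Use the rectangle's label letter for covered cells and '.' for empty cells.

.........
.........
DDDDD....
DDDDD....
.........
.........
.........
.........
......BAA
......BAA
.........
.........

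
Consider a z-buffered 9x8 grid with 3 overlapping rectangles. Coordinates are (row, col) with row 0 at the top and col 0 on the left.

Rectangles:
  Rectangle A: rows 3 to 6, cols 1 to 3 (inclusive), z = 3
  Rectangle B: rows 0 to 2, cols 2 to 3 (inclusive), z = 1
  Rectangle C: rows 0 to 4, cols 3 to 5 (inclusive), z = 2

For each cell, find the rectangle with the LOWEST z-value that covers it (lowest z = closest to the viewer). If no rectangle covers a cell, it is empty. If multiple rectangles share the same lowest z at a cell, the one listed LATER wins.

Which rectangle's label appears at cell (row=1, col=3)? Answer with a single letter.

Answer: B

Derivation:
Check cell (1,3):
  A: rows 3-6 cols 1-3 -> outside (row miss)
  B: rows 0-2 cols 2-3 z=1 -> covers; best now B (z=1)
  C: rows 0-4 cols 3-5 z=2 -> covers; best now B (z=1)
Winner: B at z=1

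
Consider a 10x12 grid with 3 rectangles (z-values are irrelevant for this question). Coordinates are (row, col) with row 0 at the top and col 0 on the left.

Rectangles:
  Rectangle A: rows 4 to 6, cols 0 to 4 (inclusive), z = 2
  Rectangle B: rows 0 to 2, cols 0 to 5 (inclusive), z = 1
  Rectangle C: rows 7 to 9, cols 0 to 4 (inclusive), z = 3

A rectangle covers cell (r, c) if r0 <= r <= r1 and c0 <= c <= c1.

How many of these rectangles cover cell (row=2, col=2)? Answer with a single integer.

Answer: 1

Derivation:
Check cell (2,2):
  A: rows 4-6 cols 0-4 -> outside (row miss)
  B: rows 0-2 cols 0-5 -> covers
  C: rows 7-9 cols 0-4 -> outside (row miss)
Count covering = 1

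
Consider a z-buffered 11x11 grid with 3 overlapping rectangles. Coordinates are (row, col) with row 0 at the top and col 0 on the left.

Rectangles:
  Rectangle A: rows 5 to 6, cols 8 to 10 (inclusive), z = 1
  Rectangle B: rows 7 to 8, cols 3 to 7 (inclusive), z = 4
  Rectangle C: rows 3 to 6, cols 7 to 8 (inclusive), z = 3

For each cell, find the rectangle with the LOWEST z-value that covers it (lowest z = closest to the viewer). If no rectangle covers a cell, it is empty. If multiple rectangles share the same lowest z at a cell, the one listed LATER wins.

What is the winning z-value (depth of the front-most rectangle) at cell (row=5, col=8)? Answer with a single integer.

Check cell (5,8):
  A: rows 5-6 cols 8-10 z=1 -> covers; best now A (z=1)
  B: rows 7-8 cols 3-7 -> outside (row miss)
  C: rows 3-6 cols 7-8 z=3 -> covers; best now A (z=1)
Winner: A at z=1

Answer: 1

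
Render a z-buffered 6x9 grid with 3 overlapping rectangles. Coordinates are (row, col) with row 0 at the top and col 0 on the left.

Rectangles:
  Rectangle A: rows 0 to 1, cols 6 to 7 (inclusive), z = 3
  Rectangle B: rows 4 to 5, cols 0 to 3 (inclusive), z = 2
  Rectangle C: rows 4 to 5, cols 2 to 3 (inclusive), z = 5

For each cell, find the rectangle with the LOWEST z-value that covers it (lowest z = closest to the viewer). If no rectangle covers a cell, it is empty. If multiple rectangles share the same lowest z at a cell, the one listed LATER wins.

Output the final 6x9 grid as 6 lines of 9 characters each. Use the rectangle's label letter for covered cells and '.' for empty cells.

......AA.
......AA.
.........
.........
BBBB.....
BBBB.....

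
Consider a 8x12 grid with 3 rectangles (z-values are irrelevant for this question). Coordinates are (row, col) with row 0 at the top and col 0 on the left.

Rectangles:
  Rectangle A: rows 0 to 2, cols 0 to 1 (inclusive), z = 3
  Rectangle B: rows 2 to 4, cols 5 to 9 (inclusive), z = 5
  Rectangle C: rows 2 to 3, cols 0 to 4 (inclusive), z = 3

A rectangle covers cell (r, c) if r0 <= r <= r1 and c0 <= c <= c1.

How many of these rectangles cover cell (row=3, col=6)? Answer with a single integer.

Answer: 1

Derivation:
Check cell (3,6):
  A: rows 0-2 cols 0-1 -> outside (row miss)
  B: rows 2-4 cols 5-9 -> covers
  C: rows 2-3 cols 0-4 -> outside (col miss)
Count covering = 1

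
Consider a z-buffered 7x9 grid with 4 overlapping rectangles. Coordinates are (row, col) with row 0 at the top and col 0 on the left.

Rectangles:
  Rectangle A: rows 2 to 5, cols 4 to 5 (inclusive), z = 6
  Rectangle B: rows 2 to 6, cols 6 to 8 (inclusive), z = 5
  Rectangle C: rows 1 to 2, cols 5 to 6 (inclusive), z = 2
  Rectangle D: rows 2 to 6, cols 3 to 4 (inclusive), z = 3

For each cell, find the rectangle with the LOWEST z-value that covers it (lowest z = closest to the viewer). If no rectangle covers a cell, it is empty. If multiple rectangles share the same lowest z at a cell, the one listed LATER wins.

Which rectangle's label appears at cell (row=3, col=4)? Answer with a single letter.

Answer: D

Derivation:
Check cell (3,4):
  A: rows 2-5 cols 4-5 z=6 -> covers; best now A (z=6)
  B: rows 2-6 cols 6-8 -> outside (col miss)
  C: rows 1-2 cols 5-6 -> outside (row miss)
  D: rows 2-6 cols 3-4 z=3 -> covers; best now D (z=3)
Winner: D at z=3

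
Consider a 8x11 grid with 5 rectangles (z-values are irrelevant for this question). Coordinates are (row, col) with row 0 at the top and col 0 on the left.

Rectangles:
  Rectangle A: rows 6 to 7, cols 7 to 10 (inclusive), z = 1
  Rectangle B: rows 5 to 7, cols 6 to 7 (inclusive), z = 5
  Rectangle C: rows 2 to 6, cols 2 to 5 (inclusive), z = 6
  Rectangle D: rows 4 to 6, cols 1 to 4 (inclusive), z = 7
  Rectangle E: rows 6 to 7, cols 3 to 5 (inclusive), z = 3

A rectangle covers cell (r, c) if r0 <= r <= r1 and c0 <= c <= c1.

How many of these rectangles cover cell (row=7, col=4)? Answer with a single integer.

Check cell (7,4):
  A: rows 6-7 cols 7-10 -> outside (col miss)
  B: rows 5-7 cols 6-7 -> outside (col miss)
  C: rows 2-6 cols 2-5 -> outside (row miss)
  D: rows 4-6 cols 1-4 -> outside (row miss)
  E: rows 6-7 cols 3-5 -> covers
Count covering = 1

Answer: 1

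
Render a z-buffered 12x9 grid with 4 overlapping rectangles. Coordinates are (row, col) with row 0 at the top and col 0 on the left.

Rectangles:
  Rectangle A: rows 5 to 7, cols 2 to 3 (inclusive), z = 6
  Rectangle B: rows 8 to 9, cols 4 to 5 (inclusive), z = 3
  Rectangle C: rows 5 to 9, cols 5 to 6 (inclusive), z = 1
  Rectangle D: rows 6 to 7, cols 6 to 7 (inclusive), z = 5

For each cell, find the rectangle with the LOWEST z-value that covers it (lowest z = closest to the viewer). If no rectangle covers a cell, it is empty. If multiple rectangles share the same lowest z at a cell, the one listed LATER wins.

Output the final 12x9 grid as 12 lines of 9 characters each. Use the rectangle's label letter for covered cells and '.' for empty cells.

.........
.........
.........
.........
.........
..AA.CC..
..AA.CCD.
..AA.CCD.
....BCC..
....BCC..
.........
.........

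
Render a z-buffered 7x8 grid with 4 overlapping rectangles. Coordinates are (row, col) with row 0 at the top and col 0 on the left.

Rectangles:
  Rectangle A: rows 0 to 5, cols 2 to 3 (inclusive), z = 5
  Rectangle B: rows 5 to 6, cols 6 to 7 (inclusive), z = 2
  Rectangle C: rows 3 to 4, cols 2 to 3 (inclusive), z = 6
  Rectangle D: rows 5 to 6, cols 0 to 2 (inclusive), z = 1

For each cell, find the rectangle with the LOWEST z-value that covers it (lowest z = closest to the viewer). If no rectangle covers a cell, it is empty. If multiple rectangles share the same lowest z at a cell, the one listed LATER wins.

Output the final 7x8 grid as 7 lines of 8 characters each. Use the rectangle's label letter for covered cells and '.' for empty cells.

..AA....
..AA....
..AA....
..AA....
..AA....
DDDA..BB
DDD...BB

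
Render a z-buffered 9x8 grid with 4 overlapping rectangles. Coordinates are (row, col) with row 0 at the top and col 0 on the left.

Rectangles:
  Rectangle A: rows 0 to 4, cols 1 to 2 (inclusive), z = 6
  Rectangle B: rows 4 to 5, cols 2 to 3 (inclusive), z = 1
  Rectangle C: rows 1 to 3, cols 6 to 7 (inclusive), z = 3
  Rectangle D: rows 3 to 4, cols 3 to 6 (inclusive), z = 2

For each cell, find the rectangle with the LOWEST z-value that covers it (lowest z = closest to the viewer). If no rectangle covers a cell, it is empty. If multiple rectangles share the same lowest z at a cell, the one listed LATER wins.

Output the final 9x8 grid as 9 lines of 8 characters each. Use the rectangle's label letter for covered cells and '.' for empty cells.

.AA.....
.AA...CC
.AA...CC
.AADDDDC
.ABBDDD.
..BB....
........
........
........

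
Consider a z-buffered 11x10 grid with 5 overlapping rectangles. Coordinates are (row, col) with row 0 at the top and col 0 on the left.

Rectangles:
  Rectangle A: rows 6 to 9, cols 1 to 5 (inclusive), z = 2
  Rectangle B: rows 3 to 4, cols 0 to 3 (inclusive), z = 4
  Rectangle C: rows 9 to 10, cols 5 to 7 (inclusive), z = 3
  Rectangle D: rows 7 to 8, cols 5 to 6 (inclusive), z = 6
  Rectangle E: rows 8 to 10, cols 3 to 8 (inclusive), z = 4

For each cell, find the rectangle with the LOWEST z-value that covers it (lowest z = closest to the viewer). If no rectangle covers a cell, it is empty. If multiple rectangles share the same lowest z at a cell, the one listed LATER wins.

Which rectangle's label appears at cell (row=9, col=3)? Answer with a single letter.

Answer: A

Derivation:
Check cell (9,3):
  A: rows 6-9 cols 1-5 z=2 -> covers; best now A (z=2)
  B: rows 3-4 cols 0-3 -> outside (row miss)
  C: rows 9-10 cols 5-7 -> outside (col miss)
  D: rows 7-8 cols 5-6 -> outside (row miss)
  E: rows 8-10 cols 3-8 z=4 -> covers; best now A (z=2)
Winner: A at z=2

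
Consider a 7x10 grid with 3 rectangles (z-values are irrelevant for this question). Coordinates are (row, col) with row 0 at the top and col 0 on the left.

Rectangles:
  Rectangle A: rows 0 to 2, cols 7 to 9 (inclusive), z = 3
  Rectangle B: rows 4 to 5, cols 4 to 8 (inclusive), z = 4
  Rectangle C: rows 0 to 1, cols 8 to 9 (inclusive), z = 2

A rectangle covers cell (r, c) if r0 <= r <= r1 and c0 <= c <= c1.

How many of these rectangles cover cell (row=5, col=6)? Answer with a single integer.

Answer: 1

Derivation:
Check cell (5,6):
  A: rows 0-2 cols 7-9 -> outside (row miss)
  B: rows 4-5 cols 4-8 -> covers
  C: rows 0-1 cols 8-9 -> outside (row miss)
Count covering = 1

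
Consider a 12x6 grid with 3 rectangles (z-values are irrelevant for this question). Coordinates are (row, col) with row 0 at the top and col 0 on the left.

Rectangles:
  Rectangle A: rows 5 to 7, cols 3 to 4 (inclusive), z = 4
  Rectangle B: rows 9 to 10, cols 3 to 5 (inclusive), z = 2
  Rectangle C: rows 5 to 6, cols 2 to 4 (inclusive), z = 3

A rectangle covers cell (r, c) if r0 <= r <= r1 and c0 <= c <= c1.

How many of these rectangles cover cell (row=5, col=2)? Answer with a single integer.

Check cell (5,2):
  A: rows 5-7 cols 3-4 -> outside (col miss)
  B: rows 9-10 cols 3-5 -> outside (row miss)
  C: rows 5-6 cols 2-4 -> covers
Count covering = 1

Answer: 1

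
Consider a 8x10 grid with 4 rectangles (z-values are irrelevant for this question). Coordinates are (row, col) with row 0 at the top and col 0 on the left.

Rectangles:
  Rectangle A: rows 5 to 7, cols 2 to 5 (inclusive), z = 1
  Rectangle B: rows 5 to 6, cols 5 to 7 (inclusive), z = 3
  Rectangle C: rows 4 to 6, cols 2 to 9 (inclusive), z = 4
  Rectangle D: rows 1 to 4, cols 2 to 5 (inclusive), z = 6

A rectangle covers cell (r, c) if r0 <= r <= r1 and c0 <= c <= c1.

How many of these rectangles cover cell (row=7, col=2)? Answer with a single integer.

Check cell (7,2):
  A: rows 5-7 cols 2-5 -> covers
  B: rows 5-6 cols 5-7 -> outside (row miss)
  C: rows 4-6 cols 2-9 -> outside (row miss)
  D: rows 1-4 cols 2-5 -> outside (row miss)
Count covering = 1

Answer: 1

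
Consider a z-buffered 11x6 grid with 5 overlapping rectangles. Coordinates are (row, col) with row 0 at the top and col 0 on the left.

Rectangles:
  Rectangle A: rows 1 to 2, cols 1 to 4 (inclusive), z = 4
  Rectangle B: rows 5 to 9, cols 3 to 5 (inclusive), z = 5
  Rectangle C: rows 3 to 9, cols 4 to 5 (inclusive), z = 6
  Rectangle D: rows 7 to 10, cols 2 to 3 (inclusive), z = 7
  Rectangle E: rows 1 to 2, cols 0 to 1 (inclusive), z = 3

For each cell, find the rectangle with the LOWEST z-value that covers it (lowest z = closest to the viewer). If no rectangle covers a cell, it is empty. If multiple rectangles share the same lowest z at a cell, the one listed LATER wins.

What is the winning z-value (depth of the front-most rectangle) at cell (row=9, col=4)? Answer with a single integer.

Check cell (9,4):
  A: rows 1-2 cols 1-4 -> outside (row miss)
  B: rows 5-9 cols 3-5 z=5 -> covers; best now B (z=5)
  C: rows 3-9 cols 4-5 z=6 -> covers; best now B (z=5)
  D: rows 7-10 cols 2-3 -> outside (col miss)
  E: rows 1-2 cols 0-1 -> outside (row miss)
Winner: B at z=5

Answer: 5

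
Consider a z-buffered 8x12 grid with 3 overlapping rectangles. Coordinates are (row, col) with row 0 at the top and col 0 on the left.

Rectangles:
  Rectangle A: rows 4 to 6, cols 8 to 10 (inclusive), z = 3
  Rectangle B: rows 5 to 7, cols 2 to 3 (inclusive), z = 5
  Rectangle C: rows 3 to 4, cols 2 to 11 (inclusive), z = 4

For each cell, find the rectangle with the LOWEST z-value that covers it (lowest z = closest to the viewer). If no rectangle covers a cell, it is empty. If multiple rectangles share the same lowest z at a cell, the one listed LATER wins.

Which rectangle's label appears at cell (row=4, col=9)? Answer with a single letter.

Check cell (4,9):
  A: rows 4-6 cols 8-10 z=3 -> covers; best now A (z=3)
  B: rows 5-7 cols 2-3 -> outside (row miss)
  C: rows 3-4 cols 2-11 z=4 -> covers; best now A (z=3)
Winner: A at z=3

Answer: A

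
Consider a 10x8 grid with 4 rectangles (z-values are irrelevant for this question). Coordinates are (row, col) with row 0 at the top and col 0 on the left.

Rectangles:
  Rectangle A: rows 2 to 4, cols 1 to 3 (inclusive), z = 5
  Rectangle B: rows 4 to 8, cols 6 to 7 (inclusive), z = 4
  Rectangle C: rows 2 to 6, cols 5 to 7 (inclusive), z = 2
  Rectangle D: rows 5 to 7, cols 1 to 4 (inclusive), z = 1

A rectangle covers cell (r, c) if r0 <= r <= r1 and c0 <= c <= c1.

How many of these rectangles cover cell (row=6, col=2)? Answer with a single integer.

Check cell (6,2):
  A: rows 2-4 cols 1-3 -> outside (row miss)
  B: rows 4-8 cols 6-7 -> outside (col miss)
  C: rows 2-6 cols 5-7 -> outside (col miss)
  D: rows 5-7 cols 1-4 -> covers
Count covering = 1

Answer: 1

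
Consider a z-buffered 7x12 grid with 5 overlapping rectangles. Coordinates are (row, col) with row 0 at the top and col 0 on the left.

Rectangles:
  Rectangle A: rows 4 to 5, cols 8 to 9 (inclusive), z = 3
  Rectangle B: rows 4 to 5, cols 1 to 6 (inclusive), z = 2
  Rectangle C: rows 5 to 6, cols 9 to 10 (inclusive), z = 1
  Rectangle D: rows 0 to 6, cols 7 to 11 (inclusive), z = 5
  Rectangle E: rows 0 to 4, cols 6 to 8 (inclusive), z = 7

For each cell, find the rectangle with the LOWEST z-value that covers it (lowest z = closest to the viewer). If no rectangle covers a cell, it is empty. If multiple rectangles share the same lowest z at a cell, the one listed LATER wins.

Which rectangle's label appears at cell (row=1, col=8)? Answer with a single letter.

Check cell (1,8):
  A: rows 4-5 cols 8-9 -> outside (row miss)
  B: rows 4-5 cols 1-6 -> outside (row miss)
  C: rows 5-6 cols 9-10 -> outside (row miss)
  D: rows 0-6 cols 7-11 z=5 -> covers; best now D (z=5)
  E: rows 0-4 cols 6-8 z=7 -> covers; best now D (z=5)
Winner: D at z=5

Answer: D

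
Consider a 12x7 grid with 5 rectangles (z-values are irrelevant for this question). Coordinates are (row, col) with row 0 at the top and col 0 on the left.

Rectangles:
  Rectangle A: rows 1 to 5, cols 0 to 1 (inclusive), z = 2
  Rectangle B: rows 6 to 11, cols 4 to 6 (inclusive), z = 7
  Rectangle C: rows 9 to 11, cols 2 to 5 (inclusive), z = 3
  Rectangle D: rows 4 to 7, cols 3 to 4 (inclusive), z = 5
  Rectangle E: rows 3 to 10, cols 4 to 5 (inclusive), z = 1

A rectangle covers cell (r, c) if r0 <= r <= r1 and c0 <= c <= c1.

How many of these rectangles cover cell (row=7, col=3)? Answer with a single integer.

Answer: 1

Derivation:
Check cell (7,3):
  A: rows 1-5 cols 0-1 -> outside (row miss)
  B: rows 6-11 cols 4-6 -> outside (col miss)
  C: rows 9-11 cols 2-5 -> outside (row miss)
  D: rows 4-7 cols 3-4 -> covers
  E: rows 3-10 cols 4-5 -> outside (col miss)
Count covering = 1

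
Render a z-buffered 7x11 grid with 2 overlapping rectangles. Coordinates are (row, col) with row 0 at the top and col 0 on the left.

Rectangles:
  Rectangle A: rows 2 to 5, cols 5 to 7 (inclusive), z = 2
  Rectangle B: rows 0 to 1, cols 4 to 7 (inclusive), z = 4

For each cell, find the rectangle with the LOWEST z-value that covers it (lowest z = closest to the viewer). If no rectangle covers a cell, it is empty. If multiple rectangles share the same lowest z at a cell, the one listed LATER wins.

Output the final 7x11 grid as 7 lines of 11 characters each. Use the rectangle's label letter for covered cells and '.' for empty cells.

....BBBB...
....BBBB...
.....AAA...
.....AAA...
.....AAA...
.....AAA...
...........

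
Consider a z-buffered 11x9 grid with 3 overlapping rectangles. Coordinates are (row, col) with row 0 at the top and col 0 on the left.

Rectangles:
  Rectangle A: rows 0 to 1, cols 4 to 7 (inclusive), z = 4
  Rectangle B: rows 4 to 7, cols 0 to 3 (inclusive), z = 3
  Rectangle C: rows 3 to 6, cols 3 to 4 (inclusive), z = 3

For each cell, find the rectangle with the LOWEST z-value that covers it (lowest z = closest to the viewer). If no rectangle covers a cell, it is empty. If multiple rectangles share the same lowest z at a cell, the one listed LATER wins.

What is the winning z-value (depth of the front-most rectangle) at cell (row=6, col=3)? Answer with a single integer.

Answer: 3

Derivation:
Check cell (6,3):
  A: rows 0-1 cols 4-7 -> outside (row miss)
  B: rows 4-7 cols 0-3 z=3 -> covers; best now B (z=3)
  C: rows 3-6 cols 3-4 z=3 -> covers; best now C (z=3)
Winner: C at z=3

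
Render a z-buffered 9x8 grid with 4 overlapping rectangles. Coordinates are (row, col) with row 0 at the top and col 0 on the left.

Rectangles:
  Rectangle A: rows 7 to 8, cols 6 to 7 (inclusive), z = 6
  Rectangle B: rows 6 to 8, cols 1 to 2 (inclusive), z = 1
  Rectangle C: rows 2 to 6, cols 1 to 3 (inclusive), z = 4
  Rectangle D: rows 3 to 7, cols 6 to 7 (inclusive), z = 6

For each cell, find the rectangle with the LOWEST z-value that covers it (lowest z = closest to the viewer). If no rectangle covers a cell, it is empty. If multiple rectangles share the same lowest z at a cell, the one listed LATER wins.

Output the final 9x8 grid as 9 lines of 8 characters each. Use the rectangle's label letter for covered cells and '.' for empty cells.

........
........
.CCC....
.CCC..DD
.CCC..DD
.CCC..DD
.BBC..DD
.BB...DD
.BB...AA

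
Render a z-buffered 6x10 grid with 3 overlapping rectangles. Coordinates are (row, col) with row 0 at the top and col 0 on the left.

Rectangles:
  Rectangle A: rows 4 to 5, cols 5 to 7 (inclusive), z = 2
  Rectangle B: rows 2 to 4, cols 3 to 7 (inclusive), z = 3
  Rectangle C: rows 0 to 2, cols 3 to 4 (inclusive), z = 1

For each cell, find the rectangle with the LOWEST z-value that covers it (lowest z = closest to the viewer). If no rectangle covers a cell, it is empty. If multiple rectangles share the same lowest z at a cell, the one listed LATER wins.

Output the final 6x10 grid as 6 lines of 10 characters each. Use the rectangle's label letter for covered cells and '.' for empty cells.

...CC.....
...CC.....
...CCBBB..
...BBBBB..
...BBAAA..
.....AAA..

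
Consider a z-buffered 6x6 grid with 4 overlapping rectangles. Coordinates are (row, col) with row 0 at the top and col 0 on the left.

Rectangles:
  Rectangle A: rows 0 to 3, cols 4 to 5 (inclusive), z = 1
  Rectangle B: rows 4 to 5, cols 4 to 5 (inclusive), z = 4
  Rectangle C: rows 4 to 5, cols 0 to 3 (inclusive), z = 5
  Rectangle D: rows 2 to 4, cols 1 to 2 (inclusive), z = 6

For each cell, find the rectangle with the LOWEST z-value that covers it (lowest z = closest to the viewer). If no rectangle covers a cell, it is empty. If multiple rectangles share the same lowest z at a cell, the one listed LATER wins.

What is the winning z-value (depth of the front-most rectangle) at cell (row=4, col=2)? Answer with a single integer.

Check cell (4,2):
  A: rows 0-3 cols 4-5 -> outside (row miss)
  B: rows 4-5 cols 4-5 -> outside (col miss)
  C: rows 4-5 cols 0-3 z=5 -> covers; best now C (z=5)
  D: rows 2-4 cols 1-2 z=6 -> covers; best now C (z=5)
Winner: C at z=5

Answer: 5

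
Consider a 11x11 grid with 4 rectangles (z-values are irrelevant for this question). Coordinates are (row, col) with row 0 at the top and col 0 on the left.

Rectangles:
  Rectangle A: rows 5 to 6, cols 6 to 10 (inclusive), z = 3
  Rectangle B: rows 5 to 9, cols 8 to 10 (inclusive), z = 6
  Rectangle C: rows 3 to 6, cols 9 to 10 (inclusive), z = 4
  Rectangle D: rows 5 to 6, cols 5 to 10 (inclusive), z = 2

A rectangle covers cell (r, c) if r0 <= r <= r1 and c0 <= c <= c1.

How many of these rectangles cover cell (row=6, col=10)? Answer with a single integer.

Check cell (6,10):
  A: rows 5-6 cols 6-10 -> covers
  B: rows 5-9 cols 8-10 -> covers
  C: rows 3-6 cols 9-10 -> covers
  D: rows 5-6 cols 5-10 -> covers
Count covering = 4

Answer: 4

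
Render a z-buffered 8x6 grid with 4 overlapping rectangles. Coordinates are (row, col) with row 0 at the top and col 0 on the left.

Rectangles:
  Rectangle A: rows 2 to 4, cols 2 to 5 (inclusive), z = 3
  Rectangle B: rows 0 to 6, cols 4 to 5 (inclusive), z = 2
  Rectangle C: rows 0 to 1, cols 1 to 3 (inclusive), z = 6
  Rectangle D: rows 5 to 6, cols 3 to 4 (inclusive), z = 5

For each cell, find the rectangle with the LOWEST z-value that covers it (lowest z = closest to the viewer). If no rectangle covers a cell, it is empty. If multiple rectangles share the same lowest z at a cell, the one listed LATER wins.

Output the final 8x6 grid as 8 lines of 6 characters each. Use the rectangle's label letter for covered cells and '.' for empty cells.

.CCCBB
.CCCBB
..AABB
..AABB
..AABB
...DBB
...DBB
......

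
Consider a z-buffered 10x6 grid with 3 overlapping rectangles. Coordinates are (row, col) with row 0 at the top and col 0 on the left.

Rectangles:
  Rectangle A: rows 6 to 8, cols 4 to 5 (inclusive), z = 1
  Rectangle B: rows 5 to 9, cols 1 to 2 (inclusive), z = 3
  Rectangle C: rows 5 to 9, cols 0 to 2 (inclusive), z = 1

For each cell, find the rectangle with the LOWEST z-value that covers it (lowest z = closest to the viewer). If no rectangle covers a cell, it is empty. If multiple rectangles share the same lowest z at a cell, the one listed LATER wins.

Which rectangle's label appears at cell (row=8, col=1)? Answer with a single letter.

Answer: C

Derivation:
Check cell (8,1):
  A: rows 6-8 cols 4-5 -> outside (col miss)
  B: rows 5-9 cols 1-2 z=3 -> covers; best now B (z=3)
  C: rows 5-9 cols 0-2 z=1 -> covers; best now C (z=1)
Winner: C at z=1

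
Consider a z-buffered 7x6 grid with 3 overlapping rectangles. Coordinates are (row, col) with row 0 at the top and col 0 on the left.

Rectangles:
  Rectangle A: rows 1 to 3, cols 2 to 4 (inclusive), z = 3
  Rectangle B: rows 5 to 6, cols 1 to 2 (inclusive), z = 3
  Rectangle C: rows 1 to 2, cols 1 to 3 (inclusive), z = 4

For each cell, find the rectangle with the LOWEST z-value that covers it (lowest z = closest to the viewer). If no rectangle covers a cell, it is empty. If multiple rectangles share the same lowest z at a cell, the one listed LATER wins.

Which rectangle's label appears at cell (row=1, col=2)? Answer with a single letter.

Answer: A

Derivation:
Check cell (1,2):
  A: rows 1-3 cols 2-4 z=3 -> covers; best now A (z=3)
  B: rows 5-6 cols 1-2 -> outside (row miss)
  C: rows 1-2 cols 1-3 z=4 -> covers; best now A (z=3)
Winner: A at z=3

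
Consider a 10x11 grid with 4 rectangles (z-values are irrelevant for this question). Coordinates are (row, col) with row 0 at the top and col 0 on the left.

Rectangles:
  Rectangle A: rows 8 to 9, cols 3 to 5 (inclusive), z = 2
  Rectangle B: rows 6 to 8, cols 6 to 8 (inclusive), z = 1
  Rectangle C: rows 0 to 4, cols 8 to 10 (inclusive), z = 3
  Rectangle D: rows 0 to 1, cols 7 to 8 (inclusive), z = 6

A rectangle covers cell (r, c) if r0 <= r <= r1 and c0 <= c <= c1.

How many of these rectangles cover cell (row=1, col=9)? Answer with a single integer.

Check cell (1,9):
  A: rows 8-9 cols 3-5 -> outside (row miss)
  B: rows 6-8 cols 6-8 -> outside (row miss)
  C: rows 0-4 cols 8-10 -> covers
  D: rows 0-1 cols 7-8 -> outside (col miss)
Count covering = 1

Answer: 1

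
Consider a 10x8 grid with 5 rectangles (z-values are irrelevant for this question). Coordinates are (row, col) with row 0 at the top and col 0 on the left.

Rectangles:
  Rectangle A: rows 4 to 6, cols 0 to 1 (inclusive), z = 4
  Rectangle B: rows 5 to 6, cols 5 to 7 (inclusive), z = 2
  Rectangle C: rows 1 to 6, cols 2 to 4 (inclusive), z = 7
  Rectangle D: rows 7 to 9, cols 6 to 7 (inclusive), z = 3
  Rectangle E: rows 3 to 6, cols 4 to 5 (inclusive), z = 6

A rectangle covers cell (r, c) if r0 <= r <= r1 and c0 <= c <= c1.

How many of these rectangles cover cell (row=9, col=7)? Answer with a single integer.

Check cell (9,7):
  A: rows 4-6 cols 0-1 -> outside (row miss)
  B: rows 5-6 cols 5-7 -> outside (row miss)
  C: rows 1-6 cols 2-4 -> outside (row miss)
  D: rows 7-9 cols 6-7 -> covers
  E: rows 3-6 cols 4-5 -> outside (row miss)
Count covering = 1

Answer: 1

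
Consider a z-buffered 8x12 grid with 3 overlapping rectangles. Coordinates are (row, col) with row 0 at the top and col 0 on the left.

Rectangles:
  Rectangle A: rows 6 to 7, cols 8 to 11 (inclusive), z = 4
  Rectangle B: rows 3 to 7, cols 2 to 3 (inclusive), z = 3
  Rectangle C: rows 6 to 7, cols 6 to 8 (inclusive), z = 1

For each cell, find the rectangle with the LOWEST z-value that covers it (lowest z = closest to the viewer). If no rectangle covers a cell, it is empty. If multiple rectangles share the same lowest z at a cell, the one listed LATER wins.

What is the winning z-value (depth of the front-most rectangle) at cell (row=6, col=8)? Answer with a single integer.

Check cell (6,8):
  A: rows 6-7 cols 8-11 z=4 -> covers; best now A (z=4)
  B: rows 3-7 cols 2-3 -> outside (col miss)
  C: rows 6-7 cols 6-8 z=1 -> covers; best now C (z=1)
Winner: C at z=1

Answer: 1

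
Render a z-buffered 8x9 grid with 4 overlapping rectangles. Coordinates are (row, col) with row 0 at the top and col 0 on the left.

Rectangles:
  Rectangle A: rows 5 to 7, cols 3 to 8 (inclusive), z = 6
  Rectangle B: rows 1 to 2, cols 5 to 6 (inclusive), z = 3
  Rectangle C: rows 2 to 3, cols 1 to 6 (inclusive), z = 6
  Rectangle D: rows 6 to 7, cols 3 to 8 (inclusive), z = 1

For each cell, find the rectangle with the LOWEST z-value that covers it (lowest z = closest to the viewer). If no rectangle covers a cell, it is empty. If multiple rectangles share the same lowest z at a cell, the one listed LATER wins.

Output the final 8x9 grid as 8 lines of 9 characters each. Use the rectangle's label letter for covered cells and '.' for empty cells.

.........
.....BB..
.CCCCBB..
.CCCCCC..
.........
...AAAAAA
...DDDDDD
...DDDDDD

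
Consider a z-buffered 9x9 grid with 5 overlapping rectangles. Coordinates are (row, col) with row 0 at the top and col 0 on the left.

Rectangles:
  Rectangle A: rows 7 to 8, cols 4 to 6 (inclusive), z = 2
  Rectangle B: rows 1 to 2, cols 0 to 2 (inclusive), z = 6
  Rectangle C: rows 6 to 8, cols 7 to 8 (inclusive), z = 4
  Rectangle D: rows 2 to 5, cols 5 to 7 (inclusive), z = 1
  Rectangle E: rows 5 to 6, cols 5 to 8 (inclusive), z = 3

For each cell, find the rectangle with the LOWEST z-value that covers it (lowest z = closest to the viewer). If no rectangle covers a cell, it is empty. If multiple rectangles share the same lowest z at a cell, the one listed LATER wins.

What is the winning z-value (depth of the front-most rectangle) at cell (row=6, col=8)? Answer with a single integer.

Answer: 3

Derivation:
Check cell (6,8):
  A: rows 7-8 cols 4-6 -> outside (row miss)
  B: rows 1-2 cols 0-2 -> outside (row miss)
  C: rows 6-8 cols 7-8 z=4 -> covers; best now C (z=4)
  D: rows 2-5 cols 5-7 -> outside (row miss)
  E: rows 5-6 cols 5-8 z=3 -> covers; best now E (z=3)
Winner: E at z=3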